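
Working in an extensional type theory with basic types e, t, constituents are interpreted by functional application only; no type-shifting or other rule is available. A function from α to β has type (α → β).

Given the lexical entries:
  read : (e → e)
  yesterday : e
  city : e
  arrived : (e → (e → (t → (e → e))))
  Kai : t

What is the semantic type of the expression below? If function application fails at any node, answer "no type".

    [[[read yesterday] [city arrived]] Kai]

(e → e)

[read yesterday]: read is (e → e), yesterday is e; result e.
[city arrived]: arrived is (e → (e → (t → (e → e)))), city is e; result (e → (t → (e → e))).
[[read yesterday] [city arrived]]: [city arrived] is (e → (t → (e → e))), [read yesterday] is e; result (t → (e → e)).
[[[read yesterday] [city arrived]] Kai]: [[read yesterday] [city arrived]] is (t → (e → e)), Kai is t; result (e → e).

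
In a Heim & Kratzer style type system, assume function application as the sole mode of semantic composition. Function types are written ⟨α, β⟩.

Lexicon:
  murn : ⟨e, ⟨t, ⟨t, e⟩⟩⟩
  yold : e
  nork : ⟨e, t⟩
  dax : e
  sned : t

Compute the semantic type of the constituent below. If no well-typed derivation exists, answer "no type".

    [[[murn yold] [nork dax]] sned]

[murn yold]: ⟨e, ⟨t, ⟨t, e⟩⟩⟩ applied to e yields ⟨t, ⟨t, e⟩⟩.
[nork dax]: ⟨e, t⟩ applied to e yields t.
[[murn yold] [nork dax]]: ⟨t, ⟨t, e⟩⟩ applied to t yields ⟨t, e⟩.
[[[murn yold] [nork dax]] sned]: ⟨t, e⟩ applied to t yields e.

e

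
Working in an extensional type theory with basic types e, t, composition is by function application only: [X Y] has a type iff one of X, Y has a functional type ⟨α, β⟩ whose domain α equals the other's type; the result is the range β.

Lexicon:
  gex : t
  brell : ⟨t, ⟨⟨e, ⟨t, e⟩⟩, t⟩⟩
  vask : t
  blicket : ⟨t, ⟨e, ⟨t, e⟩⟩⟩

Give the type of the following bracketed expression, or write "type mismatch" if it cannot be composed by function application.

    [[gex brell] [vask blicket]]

[gex brell]: brell is ⟨t, ⟨⟨e, ⟨t, e⟩⟩, t⟩⟩, gex is t; result ⟨⟨e, ⟨t, e⟩⟩, t⟩.
[vask blicket]: blicket is ⟨t, ⟨e, ⟨t, e⟩⟩⟩, vask is t; result ⟨e, ⟨t, e⟩⟩.
[[gex brell] [vask blicket]]: [gex brell] is ⟨⟨e, ⟨t, e⟩⟩, t⟩, [vask blicket] is ⟨e, ⟨t, e⟩⟩; result t.

t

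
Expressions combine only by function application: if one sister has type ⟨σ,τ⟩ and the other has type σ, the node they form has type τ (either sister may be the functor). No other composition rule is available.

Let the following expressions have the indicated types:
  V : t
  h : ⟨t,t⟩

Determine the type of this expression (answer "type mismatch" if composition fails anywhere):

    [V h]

t

[V h]: functor h : ⟨t,t⟩, argument V : t; result t.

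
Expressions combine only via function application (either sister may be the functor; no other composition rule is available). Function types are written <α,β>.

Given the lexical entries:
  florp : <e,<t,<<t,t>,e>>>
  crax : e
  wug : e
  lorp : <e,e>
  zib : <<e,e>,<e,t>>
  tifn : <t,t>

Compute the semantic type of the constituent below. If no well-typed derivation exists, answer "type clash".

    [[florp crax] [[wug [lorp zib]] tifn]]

[florp crax]: <e,<t,<<t,t>,e>>> applied to e yields <t,<<t,t>,e>>.
[lorp zib]: <<e,e>,<e,t>> applied to <e,e> yields <e,t>.
[wug [lorp zib]]: <e,t> applied to e yields t.
[[wug [lorp zib]] tifn]: <t,t> applied to t yields t.
[[florp crax] [[wug [lorp zib]] tifn]]: <t,<<t,t>,e>> applied to t yields <<t,t>,e>.

<<t,t>,e>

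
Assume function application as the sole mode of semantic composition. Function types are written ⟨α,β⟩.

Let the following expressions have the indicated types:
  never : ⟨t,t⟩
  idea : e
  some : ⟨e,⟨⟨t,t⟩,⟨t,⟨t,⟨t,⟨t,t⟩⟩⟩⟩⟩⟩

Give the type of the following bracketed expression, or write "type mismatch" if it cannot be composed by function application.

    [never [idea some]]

[idea some]: ⟨e,⟨⟨t,t⟩,⟨t,⟨t,⟨t,⟨t,t⟩⟩⟩⟩⟩⟩ applied to e yields ⟨⟨t,t⟩,⟨t,⟨t,⟨t,⟨t,t⟩⟩⟩⟩⟩.
[never [idea some]]: ⟨⟨t,t⟩,⟨t,⟨t,⟨t,⟨t,t⟩⟩⟩⟩⟩ applied to ⟨t,t⟩ yields ⟨t,⟨t,⟨t,⟨t,t⟩⟩⟩⟩.

⟨t,⟨t,⟨t,⟨t,t⟩⟩⟩⟩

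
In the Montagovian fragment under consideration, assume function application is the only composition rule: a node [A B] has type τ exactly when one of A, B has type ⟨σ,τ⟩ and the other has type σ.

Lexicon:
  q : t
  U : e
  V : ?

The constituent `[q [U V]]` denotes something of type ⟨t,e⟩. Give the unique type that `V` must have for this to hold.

For [q [U V]] to have type ⟨t,e⟩ with q of type t, [U V] must be the function: [U V] : ⟨t,⟨t,e⟩⟩.
For [U V] to have type ⟨t,⟨t,e⟩⟩ with U of type e, V must be the function: V : ⟨e,⟨t,⟨t,e⟩⟩⟩.

⟨e,⟨t,⟨t,e⟩⟩⟩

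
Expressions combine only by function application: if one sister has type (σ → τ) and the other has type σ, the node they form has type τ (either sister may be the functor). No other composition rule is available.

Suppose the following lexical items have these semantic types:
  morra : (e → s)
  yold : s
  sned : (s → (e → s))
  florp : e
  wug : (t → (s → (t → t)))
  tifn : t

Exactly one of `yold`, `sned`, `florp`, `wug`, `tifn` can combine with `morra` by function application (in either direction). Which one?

yold : s — no; morra wants e, and yold wants nothing (atomic).
sned : (s → (e → s)) — no; morra wants e, and sned wants s.
florp — combines: morra : (e → s) takes florp : e as argument, giving s.
wug : (t → (s → (t → t))) — no; morra wants e, and wug wants t.
tifn : t — no; morra wants e, and tifn wants nothing (atomic).

florp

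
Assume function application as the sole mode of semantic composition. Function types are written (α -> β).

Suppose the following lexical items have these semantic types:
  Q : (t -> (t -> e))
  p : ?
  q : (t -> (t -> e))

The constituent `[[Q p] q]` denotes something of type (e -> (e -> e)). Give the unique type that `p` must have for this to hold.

((t -> (t -> e)) -> ((t -> (t -> e)) -> (e -> (e -> e))))

At [[Q p] q] (required: (e -> (e -> e))): q is (t -> (t -> e)), which is not a function with range (e -> (e -> e)); hence [Q p] is the functor — type ((t -> (t -> e)) -> (e -> (e -> e))).
At [Q p] (required: ((t -> (t -> e)) -> (e -> (e -> e)))): Q is (t -> (t -> e)), which is not a function with range ((t -> (t -> e)) -> (e -> (e -> e))); hence p is the functor — type ((t -> (t -> e)) -> ((t -> (t -> e)) -> (e -> (e -> e)))).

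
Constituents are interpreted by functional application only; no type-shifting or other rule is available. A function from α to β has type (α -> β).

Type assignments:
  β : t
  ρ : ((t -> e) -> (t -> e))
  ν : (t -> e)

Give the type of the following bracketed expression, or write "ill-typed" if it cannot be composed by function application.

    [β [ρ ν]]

e

At [ρ ν], ρ : ((t -> e) -> (t -> e)) takes ν : (t -> e), giving (t -> e).
At [β [ρ ν]], [ρ ν] : (t -> e) takes β : t, giving e.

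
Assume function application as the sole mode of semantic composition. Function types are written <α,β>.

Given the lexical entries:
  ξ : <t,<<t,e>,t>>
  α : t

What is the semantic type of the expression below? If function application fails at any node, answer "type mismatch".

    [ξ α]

At [ξ α], ξ : <t,<<t,e>,t>> takes α : t, giving <<t,e>,t>.

<<t,e>,t>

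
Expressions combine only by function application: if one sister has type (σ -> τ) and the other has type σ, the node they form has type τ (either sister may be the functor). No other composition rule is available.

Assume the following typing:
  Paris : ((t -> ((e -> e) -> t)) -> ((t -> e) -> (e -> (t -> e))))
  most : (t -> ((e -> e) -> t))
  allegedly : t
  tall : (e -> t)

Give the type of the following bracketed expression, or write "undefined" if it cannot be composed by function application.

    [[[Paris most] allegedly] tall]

At [Paris most], Paris : ((t -> ((e -> e) -> t)) -> ((t -> e) -> (e -> (t -> e)))) takes most : (t -> ((e -> e) -> t)), giving ((t -> e) -> (e -> (t -> e))).
[[Paris most] allegedly]: ((t -> e) -> (e -> (t -> e))) and t cannot combine by function application — type clash.

undefined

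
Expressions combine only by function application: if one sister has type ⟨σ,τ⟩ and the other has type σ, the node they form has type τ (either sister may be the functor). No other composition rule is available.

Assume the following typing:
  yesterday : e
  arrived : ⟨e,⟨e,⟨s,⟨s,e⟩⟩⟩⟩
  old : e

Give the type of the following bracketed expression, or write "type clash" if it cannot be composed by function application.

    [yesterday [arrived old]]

[arrived old]: functor arrived : ⟨e,⟨e,⟨s,⟨s,e⟩⟩⟩⟩, argument old : e; result ⟨e,⟨s,⟨s,e⟩⟩⟩.
[yesterday [arrived old]]: functor [arrived old] : ⟨e,⟨s,⟨s,e⟩⟩⟩, argument yesterday : e; result ⟨s,⟨s,e⟩⟩.

⟨s,⟨s,e⟩⟩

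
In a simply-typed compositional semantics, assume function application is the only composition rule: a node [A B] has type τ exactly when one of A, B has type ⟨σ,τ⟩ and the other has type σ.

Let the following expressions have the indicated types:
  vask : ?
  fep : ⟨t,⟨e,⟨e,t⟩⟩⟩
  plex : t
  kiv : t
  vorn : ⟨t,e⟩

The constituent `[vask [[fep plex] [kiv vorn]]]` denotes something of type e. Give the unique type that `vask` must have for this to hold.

[vask [[fep plex] [kiv vorn]]] must have type e. The sister [[fep plex] [kiv vorn]] has type ⟨e,t⟩; that is not a function onto e, so vask must be the functor, of type ⟨⟨e,t⟩,e⟩.

⟨⟨e,t⟩,e⟩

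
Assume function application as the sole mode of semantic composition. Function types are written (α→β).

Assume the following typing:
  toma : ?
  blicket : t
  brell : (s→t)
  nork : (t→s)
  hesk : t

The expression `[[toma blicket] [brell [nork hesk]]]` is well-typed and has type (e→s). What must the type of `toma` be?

[[toma blicket] [brell [nork hesk]]] must have type (e→s). The sister [brell [nork hesk]] has type t; that is not a function onto (e→s), so [toma blicket] must be the functor, of type (t→(e→s)).
[toma blicket] must have type (t→(e→s)). The sister blicket has type t; that is not a function onto (t→(e→s)), so toma must be the functor, of type (t→(t→(e→s))).

(t→(t→(e→s)))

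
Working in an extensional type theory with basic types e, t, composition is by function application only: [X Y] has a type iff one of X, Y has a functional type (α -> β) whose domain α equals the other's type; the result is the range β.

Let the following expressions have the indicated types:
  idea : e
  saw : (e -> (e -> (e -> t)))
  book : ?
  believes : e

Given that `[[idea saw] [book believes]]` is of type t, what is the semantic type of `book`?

[[idea saw] [book believes]] is required to be t. [idea saw] : (e -> (e -> t)) cannot yield t as functor, so [book believes] : ((e -> (e -> t)) -> t).
[book believes] is required to be ((e -> (e -> t)) -> t). believes : e cannot yield ((e -> (e -> t)) -> t) as functor, so book : (e -> ((e -> (e -> t)) -> t)).

(e -> ((e -> (e -> t)) -> t))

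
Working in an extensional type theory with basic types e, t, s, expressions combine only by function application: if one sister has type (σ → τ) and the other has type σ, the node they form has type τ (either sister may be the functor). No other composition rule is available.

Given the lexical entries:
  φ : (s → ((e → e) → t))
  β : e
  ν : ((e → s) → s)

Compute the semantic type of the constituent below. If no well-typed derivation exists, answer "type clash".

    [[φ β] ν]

type clash

At [φ β]: neither (s → ((e → e) → t)) nor e can take the other as argument; the node is ill-typed.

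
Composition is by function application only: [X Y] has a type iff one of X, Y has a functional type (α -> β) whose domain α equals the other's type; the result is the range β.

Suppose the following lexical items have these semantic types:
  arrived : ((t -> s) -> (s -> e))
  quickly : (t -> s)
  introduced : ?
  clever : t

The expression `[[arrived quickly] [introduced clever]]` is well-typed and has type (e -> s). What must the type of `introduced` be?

[[arrived quickly] [introduced clever]] must have type (e -> s). The sister [arrived quickly] has type (s -> e); that is not a function onto (e -> s), so [introduced clever] must be the functor, of type ((s -> e) -> (e -> s)).
[introduced clever] must have type ((s -> e) -> (e -> s)). The sister clever has type t; that is not a function onto ((s -> e) -> (e -> s)), so introduced must be the functor, of type (t -> ((s -> e) -> (e -> s))).

(t -> ((s -> e) -> (e -> s)))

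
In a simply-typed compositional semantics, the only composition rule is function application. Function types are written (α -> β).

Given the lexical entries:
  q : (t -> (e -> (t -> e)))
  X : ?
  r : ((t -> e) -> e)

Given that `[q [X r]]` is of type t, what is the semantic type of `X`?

[q [X r]] must have type t. The sister q has type (t -> (e -> (t -> e))); that is not a function onto t, so [X r] must be the functor, of type ((t -> (e -> (t -> e))) -> t).
[X r] must have type ((t -> (e -> (t -> e))) -> t). The sister r has type ((t -> e) -> e); that is not a function onto ((t -> (e -> (t -> e))) -> t), so X must be the functor, of type (((t -> e) -> e) -> ((t -> (e -> (t -> e))) -> t)).

(((t -> e) -> e) -> ((t -> (e -> (t -> e))) -> t))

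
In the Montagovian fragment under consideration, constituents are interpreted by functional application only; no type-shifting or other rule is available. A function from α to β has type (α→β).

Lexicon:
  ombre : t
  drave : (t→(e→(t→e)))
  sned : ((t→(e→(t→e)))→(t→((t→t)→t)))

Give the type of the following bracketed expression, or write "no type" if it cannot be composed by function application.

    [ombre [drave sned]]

[drave sned]: ((t→(e→(t→e)))→(t→((t→t)→t))) applied to (t→(e→(t→e))) yields (t→((t→t)→t)).
[ombre [drave sned]]: (t→((t→t)→t)) applied to t yields ((t→t)→t).

((t→t)→t)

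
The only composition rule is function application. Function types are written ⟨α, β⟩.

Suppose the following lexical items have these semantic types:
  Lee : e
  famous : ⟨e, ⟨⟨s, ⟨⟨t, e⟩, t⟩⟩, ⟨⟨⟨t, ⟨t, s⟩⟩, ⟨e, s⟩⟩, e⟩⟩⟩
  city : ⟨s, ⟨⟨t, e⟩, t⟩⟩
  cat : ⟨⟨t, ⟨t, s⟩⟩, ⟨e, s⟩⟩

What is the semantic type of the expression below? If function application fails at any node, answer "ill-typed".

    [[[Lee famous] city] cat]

[Lee famous]: famous is ⟨e, ⟨⟨s, ⟨⟨t, e⟩, t⟩⟩, ⟨⟨⟨t, ⟨t, s⟩⟩, ⟨e, s⟩⟩, e⟩⟩⟩, Lee is e; result ⟨⟨s, ⟨⟨t, e⟩, t⟩⟩, ⟨⟨⟨t, ⟨t, s⟩⟩, ⟨e, s⟩⟩, e⟩⟩.
[[Lee famous] city]: [Lee famous] is ⟨⟨s, ⟨⟨t, e⟩, t⟩⟩, ⟨⟨⟨t, ⟨t, s⟩⟩, ⟨e, s⟩⟩, e⟩⟩, city is ⟨s, ⟨⟨t, e⟩, t⟩⟩; result ⟨⟨⟨t, ⟨t, s⟩⟩, ⟨e, s⟩⟩, e⟩.
[[[Lee famous] city] cat]: [[Lee famous] city] is ⟨⟨⟨t, ⟨t, s⟩⟩, ⟨e, s⟩⟩, e⟩, cat is ⟨⟨t, ⟨t, s⟩⟩, ⟨e, s⟩⟩; result e.

e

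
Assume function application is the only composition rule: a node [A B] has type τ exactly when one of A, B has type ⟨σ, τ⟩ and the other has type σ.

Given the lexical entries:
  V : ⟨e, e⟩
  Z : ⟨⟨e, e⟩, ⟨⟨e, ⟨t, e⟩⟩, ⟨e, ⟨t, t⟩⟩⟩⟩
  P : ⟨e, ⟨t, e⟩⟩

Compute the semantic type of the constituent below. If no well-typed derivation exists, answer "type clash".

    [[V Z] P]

⟨e, ⟨t, t⟩⟩

[V Z] — Z of type ⟨⟨e, e⟩, ⟨⟨e, ⟨t, e⟩⟩, ⟨e, ⟨t, t⟩⟩⟩⟩ combines with V of type ⟨e, e⟩: type ⟨⟨e, ⟨t, e⟩⟩, ⟨e, ⟨t, t⟩⟩⟩.
[[V Z] P] — [V Z] of type ⟨⟨e, ⟨t, e⟩⟩, ⟨e, ⟨t, t⟩⟩⟩ combines with P of type ⟨e, ⟨t, e⟩⟩: type ⟨e, ⟨t, t⟩⟩.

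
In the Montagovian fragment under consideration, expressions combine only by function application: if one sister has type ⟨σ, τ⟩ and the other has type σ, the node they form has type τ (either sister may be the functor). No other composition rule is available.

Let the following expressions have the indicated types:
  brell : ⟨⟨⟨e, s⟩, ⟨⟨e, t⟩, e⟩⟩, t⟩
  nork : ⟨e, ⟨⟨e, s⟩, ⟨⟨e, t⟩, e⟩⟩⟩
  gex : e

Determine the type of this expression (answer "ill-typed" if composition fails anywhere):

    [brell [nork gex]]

[nork gex]: nork is ⟨e, ⟨⟨e, s⟩, ⟨⟨e, t⟩, e⟩⟩⟩, gex is e; result ⟨⟨e, s⟩, ⟨⟨e, t⟩, e⟩⟩.
[brell [nork gex]]: brell is ⟨⟨⟨e, s⟩, ⟨⟨e, t⟩, e⟩⟩, t⟩, [nork gex] is ⟨⟨e, s⟩, ⟨⟨e, t⟩, e⟩⟩; result t.

t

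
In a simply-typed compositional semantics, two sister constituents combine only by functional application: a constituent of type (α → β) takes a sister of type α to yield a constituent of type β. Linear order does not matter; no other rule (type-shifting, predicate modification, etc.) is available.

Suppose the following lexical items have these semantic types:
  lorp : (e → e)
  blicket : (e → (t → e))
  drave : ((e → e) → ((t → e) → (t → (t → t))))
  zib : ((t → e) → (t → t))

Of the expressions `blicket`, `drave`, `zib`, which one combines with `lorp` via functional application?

drave

blicket : (e → (t → e)) — lorp needs e; blicket needs e; neither fits.
drave — combines: drave : ((e → e) → ((t → e) → (t → (t → t)))) takes lorp : (e → e) as argument, giving ((t → e) → (t → (t → t))).
zib : ((t → e) → (t → t)) — lorp needs e; zib needs (t → e); neither fits.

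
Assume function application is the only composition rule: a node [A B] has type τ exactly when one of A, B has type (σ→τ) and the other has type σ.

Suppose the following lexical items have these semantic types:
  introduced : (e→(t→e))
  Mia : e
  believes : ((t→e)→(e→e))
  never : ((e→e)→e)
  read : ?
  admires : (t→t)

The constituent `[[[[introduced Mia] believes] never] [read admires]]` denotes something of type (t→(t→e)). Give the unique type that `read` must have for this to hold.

((t→t)→(e→(t→(t→e))))

[[[[introduced Mia] believes] never] [read admires]] must have type (t→(t→e)). The sister [[[introduced Mia] believes] never] has type e; that is not a function onto (t→(t→e)), so [read admires] must be the functor, of type (e→(t→(t→e))).
[read admires] must have type (e→(t→(t→e))). The sister admires has type (t→t); that is not a function onto (e→(t→(t→e))), so read must be the functor, of type ((t→t)→(e→(t→(t→e)))).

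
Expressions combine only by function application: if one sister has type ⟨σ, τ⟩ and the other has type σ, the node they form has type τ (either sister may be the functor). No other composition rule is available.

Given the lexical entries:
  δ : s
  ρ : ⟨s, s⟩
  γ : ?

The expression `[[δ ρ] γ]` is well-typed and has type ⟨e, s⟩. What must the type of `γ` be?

[[δ ρ] γ] is required to be ⟨e, s⟩. [δ ρ] : s cannot yield ⟨e, s⟩ as functor, so γ : ⟨s, ⟨e, s⟩⟩.

⟨s, ⟨e, s⟩⟩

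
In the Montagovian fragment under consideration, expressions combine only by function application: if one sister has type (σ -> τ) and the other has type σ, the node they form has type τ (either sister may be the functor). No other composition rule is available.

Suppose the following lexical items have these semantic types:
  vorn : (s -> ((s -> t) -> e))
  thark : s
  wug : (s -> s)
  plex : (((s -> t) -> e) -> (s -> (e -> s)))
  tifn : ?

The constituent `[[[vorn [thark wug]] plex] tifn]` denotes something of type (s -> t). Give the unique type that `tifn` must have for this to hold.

((s -> (e -> s)) -> (s -> t))

For [[[vorn [thark wug]] plex] tifn] to have type (s -> t) with [[vorn [thark wug]] plex] of type (s -> (e -> s)), tifn must be the function: tifn : ((s -> (e -> s)) -> (s -> t)).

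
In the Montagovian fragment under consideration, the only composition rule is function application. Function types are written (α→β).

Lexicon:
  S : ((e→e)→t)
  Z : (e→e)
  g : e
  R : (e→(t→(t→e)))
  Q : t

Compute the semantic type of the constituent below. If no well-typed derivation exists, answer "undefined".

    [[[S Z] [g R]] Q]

e

[S Z]: functor S : ((e→e)→t), argument Z : (e→e); result t.
[g R]: functor R : (e→(t→(t→e))), argument g : e; result (t→(t→e)).
[[S Z] [g R]]: functor [g R] : (t→(t→e)), argument [S Z] : t; result (t→e).
[[[S Z] [g R]] Q]: functor [[S Z] [g R]] : (t→e), argument Q : t; result e.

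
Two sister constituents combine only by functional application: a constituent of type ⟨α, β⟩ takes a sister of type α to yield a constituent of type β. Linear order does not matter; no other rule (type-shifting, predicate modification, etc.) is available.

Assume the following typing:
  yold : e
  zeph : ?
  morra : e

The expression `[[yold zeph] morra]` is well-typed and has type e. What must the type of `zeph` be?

⟨e, ⟨e, e⟩⟩

For [[yold zeph] morra] to have type e with morra of type e, [yold zeph] must be the function: [yold zeph] : ⟨e, e⟩.
For [yold zeph] to have type ⟨e, e⟩ with yold of type e, zeph must be the function: zeph : ⟨e, ⟨e, e⟩⟩.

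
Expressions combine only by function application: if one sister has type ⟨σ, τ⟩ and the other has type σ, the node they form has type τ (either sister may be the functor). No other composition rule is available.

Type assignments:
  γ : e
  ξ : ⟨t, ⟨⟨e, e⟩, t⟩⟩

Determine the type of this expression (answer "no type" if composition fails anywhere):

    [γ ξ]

[γ ξ]: e and ⟨t, ⟨⟨e, e⟩, t⟩⟩ cannot combine by function application — type clash.

no type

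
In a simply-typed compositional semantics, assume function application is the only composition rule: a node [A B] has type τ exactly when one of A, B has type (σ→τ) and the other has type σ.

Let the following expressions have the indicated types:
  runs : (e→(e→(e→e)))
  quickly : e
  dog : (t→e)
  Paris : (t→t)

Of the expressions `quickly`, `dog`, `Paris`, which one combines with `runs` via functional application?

quickly

quickly — combines: runs : (e→(e→(e→e))) takes quickly : e as argument, giving (e→(e→e)).
dog : (t→e) — runs needs e; dog needs t; neither fits.
Paris : (t→t) — runs needs e; Paris needs t; neither fits.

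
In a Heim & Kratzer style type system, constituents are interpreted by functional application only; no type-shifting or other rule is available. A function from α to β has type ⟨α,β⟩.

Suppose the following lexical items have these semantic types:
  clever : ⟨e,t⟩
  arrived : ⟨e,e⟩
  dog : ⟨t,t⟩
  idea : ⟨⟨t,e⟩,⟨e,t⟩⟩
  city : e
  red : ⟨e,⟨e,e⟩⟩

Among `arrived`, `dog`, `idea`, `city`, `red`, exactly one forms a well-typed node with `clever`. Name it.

city

arrived : ⟨e,e⟩ — no; clever wants e, and arrived wants e.
dog : ⟨t,t⟩ — no; clever wants e, and dog wants t.
idea : ⟨⟨t,e⟩,⟨e,t⟩⟩ — no; clever wants e, and idea wants ⟨t,e⟩.
city — combines: clever : ⟨e,t⟩ takes city : e as argument, giving t.
red : ⟨e,⟨e,e⟩⟩ — no; clever wants e, and red wants e.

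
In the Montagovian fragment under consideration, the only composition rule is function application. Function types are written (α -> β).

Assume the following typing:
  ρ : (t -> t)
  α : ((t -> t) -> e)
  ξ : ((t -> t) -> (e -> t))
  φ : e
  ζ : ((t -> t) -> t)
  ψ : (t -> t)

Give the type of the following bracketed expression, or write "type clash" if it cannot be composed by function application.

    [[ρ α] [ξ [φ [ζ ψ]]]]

type clash

[ρ α]: α is ((t -> t) -> e), ρ is (t -> t); result e.
[ζ ψ]: ζ is ((t -> t) -> t), ψ is (t -> t); result t.
[φ [ζ ψ]]: e with t — neither is a function whose domain matches the other; composition fails here.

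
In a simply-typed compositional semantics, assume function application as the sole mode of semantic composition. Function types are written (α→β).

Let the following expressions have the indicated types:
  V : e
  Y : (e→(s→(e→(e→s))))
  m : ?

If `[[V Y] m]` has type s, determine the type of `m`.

For [[V Y] m] to have type s with [V Y] of type (s→(e→(e→s))), m must be the function: m : ((s→(e→(e→s)))→s).

((s→(e→(e→s)))→s)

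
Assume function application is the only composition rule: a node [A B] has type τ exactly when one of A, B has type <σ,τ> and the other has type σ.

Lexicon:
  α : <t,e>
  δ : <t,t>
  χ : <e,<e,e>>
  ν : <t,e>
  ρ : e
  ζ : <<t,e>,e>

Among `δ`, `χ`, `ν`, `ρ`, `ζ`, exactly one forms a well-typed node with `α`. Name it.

ζ

δ : <t,t> — no; α wants t, and δ wants t.
χ : <e,<e,e>> — no; α wants t, and χ wants e.
ν : <t,e> — no; α wants t, and ν wants t.
ρ : e — no; α wants t, and ρ wants nothing (atomic).
ζ — combines: ζ : <<t,e>,e> takes α : <t,e> as argument, giving e.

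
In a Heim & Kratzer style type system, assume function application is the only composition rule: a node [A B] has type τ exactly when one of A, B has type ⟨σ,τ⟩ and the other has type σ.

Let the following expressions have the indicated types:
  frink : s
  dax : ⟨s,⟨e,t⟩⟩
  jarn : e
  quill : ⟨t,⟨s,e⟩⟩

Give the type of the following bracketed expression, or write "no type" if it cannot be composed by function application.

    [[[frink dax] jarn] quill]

[frink dax] — dax of type ⟨s,⟨e,t⟩⟩ combines with frink of type s: type ⟨e,t⟩.
[[frink dax] jarn] — [frink dax] of type ⟨e,t⟩ combines with jarn of type e: type t.
[[[frink dax] jarn] quill] — quill of type ⟨t,⟨s,e⟩⟩ combines with [[frink dax] jarn] of type t: type ⟨s,e⟩.

⟨s,e⟩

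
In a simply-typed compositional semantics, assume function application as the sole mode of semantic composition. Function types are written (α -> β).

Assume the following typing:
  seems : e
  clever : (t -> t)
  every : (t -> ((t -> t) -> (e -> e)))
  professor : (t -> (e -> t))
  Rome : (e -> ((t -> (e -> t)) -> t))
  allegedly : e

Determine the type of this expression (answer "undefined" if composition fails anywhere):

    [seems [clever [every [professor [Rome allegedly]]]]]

[Rome allegedly]: (e -> ((t -> (e -> t)) -> t)) applied to e yields ((t -> (e -> t)) -> t).
[professor [Rome allegedly]]: ((t -> (e -> t)) -> t) applied to (t -> (e -> t)) yields t.
[every [professor [Rome allegedly]]]: (t -> ((t -> t) -> (e -> e))) applied to t yields ((t -> t) -> (e -> e)).
[clever [every [professor [Rome allegedly]]]]: ((t -> t) -> (e -> e)) applied to (t -> t) yields (e -> e).
[seems [clever [every [professor [Rome allegedly]]]]]: (e -> e) applied to e yields e.

e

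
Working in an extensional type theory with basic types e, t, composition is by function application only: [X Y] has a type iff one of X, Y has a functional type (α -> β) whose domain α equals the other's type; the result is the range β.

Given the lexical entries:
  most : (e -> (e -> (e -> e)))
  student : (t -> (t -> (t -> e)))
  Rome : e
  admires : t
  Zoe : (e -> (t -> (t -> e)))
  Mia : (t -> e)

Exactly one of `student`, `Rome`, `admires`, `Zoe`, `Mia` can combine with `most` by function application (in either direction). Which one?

student : (t -> (t -> (t -> e))) — most needs e; student needs t; neither fits.
Rome — combines: most : (e -> (e -> (e -> e))) takes Rome : e as argument, giving (e -> (e -> e)).
admires : t — most needs e; admires needs nothing (atomic); neither fits.
Zoe : (e -> (t -> (t -> e))) — most needs e; Zoe needs e; neither fits.
Mia : (t -> e) — most needs e; Mia needs t; neither fits.

Rome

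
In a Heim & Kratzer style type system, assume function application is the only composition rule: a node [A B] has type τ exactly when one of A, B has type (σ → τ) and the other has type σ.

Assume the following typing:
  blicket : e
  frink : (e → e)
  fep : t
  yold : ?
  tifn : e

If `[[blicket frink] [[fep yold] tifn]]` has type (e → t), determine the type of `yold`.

For [[blicket frink] [[fep yold] tifn]] to have type (e → t) with [blicket frink] of type e, [[fep yold] tifn] must be the function: [[fep yold] tifn] : (e → (e → t)).
For [[fep yold] tifn] to have type (e → (e → t)) with tifn of type e, [fep yold] must be the function: [fep yold] : (e → (e → (e → t))).
For [fep yold] to have type (e → (e → (e → t))) with fep of type t, yold must be the function: yold : (t → (e → (e → (e → t)))).

(t → (e → (e → (e → t))))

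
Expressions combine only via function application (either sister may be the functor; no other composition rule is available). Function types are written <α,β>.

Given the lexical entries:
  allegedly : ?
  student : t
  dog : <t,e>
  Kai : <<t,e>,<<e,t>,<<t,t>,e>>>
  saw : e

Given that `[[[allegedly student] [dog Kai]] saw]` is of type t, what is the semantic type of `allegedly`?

<t,<<<e,t>,<<t,t>,e>>,<e,t>>>

[[[allegedly student] [dog Kai]] saw] must have type t. The sister saw has type e; that is not a function onto t, so [[allegedly student] [dog Kai]] must be the functor, of type <e,t>.
[[allegedly student] [dog Kai]] must have type <e,t>. The sister [dog Kai] has type <<e,t>,<<t,t>,e>>; that is not a function onto <e,t>, so [allegedly student] must be the functor, of type <<<e,t>,<<t,t>,e>>,<e,t>>.
[allegedly student] must have type <<<e,t>,<<t,t>,e>>,<e,t>>. The sister student has type t; that is not a function onto <<<e,t>,<<t,t>,e>>,<e,t>>, so allegedly must be the functor, of type <t,<<<e,t>,<<t,t>,e>>,<e,t>>>.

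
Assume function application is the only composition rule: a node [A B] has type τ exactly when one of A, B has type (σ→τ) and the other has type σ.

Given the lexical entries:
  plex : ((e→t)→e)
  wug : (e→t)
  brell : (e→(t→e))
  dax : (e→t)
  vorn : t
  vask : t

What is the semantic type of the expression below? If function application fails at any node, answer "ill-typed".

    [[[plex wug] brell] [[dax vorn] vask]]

[plex wug]: plex is ((e→t)→e), wug is (e→t); result e.
[[plex wug] brell]: brell is (e→(t→e)), [plex wug] is e; result (t→e).
[dax vorn]: (e→t) with t — neither is a function whose domain matches the other; composition fails here.

ill-typed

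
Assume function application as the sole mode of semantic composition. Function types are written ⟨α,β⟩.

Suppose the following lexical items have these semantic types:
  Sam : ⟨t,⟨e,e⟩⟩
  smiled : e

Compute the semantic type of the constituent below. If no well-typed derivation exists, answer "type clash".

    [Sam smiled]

At [Sam smiled]: neither ⟨t,⟨e,e⟩⟩ nor e can take the other as argument; the node is ill-typed.

type clash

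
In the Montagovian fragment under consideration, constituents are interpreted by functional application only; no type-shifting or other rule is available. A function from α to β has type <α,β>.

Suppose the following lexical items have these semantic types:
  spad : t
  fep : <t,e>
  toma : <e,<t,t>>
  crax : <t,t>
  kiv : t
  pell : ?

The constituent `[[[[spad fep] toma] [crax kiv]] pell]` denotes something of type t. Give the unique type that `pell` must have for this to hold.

<t,t>

For [[[[spad fep] toma] [crax kiv]] pell] to have type t with [[[spad fep] toma] [crax kiv]] of type t, pell must be the function: pell : <t,t>.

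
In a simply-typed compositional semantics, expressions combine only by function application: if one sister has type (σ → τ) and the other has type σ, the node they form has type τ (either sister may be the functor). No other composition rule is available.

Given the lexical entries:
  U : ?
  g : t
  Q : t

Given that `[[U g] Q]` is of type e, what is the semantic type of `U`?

[[U g] Q] must have type e. The sister Q has type t; that is not a function onto e, so [U g] must be the functor, of type (t → e).
[U g] must have type (t → e). The sister g has type t; that is not a function onto (t → e), so U must be the functor, of type (t → (t → e)).

(t → (t → e))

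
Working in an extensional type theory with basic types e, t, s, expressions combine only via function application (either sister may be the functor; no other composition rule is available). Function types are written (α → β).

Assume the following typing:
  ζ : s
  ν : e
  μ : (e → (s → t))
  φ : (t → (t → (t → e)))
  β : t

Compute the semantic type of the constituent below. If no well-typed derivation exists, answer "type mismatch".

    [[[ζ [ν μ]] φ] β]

(t → e)

[ν μ]: (e → (s → t)) applied to e yields (s → t).
[ζ [ν μ]]: (s → t) applied to s yields t.
[[ζ [ν μ]] φ]: (t → (t → (t → e))) applied to t yields (t → (t → e)).
[[[ζ [ν μ]] φ] β]: (t → (t → e)) applied to t yields (t → e).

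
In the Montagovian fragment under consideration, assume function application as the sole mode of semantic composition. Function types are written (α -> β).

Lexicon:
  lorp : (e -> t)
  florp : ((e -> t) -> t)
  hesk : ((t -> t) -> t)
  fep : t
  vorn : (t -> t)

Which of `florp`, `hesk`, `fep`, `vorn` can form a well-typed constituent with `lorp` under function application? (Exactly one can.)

florp — combines: florp : ((e -> t) -> t) takes lorp : (e -> t) as argument, giving t.
hesk : ((t -> t) -> t) — lorp needs e; hesk needs (t -> t); neither fits.
fep : t — lorp needs e; fep needs nothing (atomic); neither fits.
vorn : (t -> t) — lorp needs e; vorn needs t; neither fits.

florp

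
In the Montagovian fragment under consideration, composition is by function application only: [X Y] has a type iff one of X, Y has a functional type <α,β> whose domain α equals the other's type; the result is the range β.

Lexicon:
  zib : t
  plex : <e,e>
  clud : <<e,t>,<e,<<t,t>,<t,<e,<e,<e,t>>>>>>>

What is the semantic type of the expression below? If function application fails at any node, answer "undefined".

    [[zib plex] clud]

undefined

[zib plex]: t with <e,e> — neither is a function whose domain matches the other; composition fails here.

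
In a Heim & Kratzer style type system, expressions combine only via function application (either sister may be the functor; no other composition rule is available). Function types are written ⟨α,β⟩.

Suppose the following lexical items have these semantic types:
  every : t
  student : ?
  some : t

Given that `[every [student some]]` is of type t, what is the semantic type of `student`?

At [every [student some]] (required: t): every is t, which is not a function with range t; hence [student some] is the functor — type ⟨t,t⟩.
At [student some] (required: ⟨t,t⟩): some is t, which is not a function with range ⟨t,t⟩; hence student is the functor — type ⟨t,⟨t,t⟩⟩.

⟨t,⟨t,t⟩⟩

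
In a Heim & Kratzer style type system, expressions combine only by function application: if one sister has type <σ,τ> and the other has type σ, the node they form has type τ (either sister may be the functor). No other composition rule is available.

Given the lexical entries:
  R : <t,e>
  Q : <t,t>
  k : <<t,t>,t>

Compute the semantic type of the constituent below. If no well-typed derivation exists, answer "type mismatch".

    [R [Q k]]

e

[Q k] — k of type <<t,t>,t> combines with Q of type <t,t>: type t.
[R [Q k]] — R of type <t,e> combines with [Q k] of type t: type e.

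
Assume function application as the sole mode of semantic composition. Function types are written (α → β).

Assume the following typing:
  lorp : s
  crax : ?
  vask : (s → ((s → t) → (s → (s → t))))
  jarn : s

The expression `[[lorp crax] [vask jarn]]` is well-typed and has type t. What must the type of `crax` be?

(s → (((s → t) → (s → (s → t))) → t))

[[lorp crax] [vask jarn]] must have type t. The sister [vask jarn] has type ((s → t) → (s → (s → t))); that is not a function onto t, so [lorp crax] must be the functor, of type (((s → t) → (s → (s → t))) → t).
[lorp crax] must have type (((s → t) → (s → (s → t))) → t). The sister lorp has type s; that is not a function onto (((s → t) → (s → (s → t))) → t), so crax must be the functor, of type (s → (((s → t) → (s → (s → t))) → t)).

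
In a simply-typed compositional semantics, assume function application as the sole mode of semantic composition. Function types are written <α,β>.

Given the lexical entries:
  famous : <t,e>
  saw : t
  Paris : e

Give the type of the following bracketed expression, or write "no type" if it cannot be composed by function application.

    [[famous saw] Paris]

no type

[famous saw]: <t,e> applied to t yields e.
[[famous saw] Paris]: e with e — neither is a function whose domain matches the other; composition fails here.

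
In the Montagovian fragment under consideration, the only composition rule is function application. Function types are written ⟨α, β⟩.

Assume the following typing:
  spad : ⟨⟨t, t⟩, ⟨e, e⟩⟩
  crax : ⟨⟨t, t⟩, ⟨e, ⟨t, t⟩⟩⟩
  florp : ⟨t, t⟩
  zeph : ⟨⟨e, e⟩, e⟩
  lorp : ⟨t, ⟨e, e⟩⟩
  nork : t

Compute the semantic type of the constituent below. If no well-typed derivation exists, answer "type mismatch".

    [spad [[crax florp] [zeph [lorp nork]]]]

⟨e, e⟩

[crax florp]: crax is ⟨⟨t, t⟩, ⟨e, ⟨t, t⟩⟩⟩, florp is ⟨t, t⟩; result ⟨e, ⟨t, t⟩⟩.
[lorp nork]: lorp is ⟨t, ⟨e, e⟩⟩, nork is t; result ⟨e, e⟩.
[zeph [lorp nork]]: zeph is ⟨⟨e, e⟩, e⟩, [lorp nork] is ⟨e, e⟩; result e.
[[crax florp] [zeph [lorp nork]]]: [crax florp] is ⟨e, ⟨t, t⟩⟩, [zeph [lorp nork]] is e; result ⟨t, t⟩.
[spad [[crax florp] [zeph [lorp nork]]]]: spad is ⟨⟨t, t⟩, ⟨e, e⟩⟩, [[crax florp] [zeph [lorp nork]]] is ⟨t, t⟩; result ⟨e, e⟩.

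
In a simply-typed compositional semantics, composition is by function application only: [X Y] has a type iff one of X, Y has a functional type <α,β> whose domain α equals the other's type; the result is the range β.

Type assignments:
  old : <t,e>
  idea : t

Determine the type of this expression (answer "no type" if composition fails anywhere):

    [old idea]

[old idea]: <t,e> applied to t yields e.

e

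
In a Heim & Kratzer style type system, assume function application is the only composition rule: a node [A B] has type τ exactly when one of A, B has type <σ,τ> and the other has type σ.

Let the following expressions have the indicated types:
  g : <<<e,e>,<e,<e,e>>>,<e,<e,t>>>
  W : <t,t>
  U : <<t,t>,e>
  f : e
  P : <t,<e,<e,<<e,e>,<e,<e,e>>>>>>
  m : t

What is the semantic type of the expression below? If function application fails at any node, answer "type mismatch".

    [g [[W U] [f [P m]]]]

[W U]: U is <<t,t>,e>, W is <t,t>; result e.
[P m]: P is <t,<e,<e,<<e,e>,<e,<e,e>>>>>>, m is t; result <e,<e,<<e,e>,<e,<e,e>>>>>.
[f [P m]]: [P m] is <e,<e,<<e,e>,<e,<e,e>>>>>, f is e; result <e,<<e,e>,<e,<e,e>>>>.
[[W U] [f [P m]]]: [f [P m]] is <e,<<e,e>,<e,<e,e>>>>, [W U] is e; result <<e,e>,<e,<e,e>>>.
[g [[W U] [f [P m]]]]: g is <<<e,e>,<e,<e,e>>>,<e,<e,t>>>, [[W U] [f [P m]]] is <<e,e>,<e,<e,e>>>; result <e,<e,t>>.

<e,<e,t>>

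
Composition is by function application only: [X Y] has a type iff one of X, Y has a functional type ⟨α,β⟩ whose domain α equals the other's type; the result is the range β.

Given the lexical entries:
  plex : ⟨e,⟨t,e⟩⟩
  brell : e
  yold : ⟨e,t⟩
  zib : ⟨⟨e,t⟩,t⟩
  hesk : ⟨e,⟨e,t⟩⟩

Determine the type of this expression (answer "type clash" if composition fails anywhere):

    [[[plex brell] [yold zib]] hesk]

[plex brell]: functor plex : ⟨e,⟨t,e⟩⟩, argument brell : e; result ⟨t,e⟩.
[yold zib]: functor zib : ⟨⟨e,t⟩,t⟩, argument yold : ⟨e,t⟩; result t.
[[plex brell] [yold zib]]: functor [plex brell] : ⟨t,e⟩, argument [yold zib] : t; result e.
[[[plex brell] [yold zib]] hesk]: functor hesk : ⟨e,⟨e,t⟩⟩, argument [[plex brell] [yold zib]] : e; result ⟨e,t⟩.

⟨e,t⟩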